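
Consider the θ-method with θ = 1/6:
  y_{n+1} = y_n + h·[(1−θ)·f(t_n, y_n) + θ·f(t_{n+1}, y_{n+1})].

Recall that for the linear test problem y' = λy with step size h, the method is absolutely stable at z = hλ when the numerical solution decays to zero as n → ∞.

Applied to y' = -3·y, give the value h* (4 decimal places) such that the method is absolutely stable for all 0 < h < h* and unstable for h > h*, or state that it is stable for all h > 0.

(-3.0000,0); λ=-3 ⇒ h* = (3)/3 = 1.0000.

Test eqn y'=λy, z=hλ:
  y_{n+1} = y_n + z·[5/6·y_n + 1/6·y_{n+1}] ⇒ (1 − 1/6z)y_{n+1} = (1 + 5/6z)y_n
  so R(z) = (1 + 5/6z)/(1 − 1/6z).

Solve |R(x)|<1 on ℝ⁻.
x=-0.78: |R|=0.3097
R=−1: 1+5/6x = −1+1/6x ⇒ -2/3x=2 ⇒ x=2/(-2/3)=-3.0000
Confirm numerically:
  x=-2.664: |R|=0.84488 <1
  x=-2.467: |R|=0.74820 <1
  x=-1.416: |R|=0.14563 <1
  x=-1.205: |R|=0.00347 <1
  x=-3.352: |R|=1.15056 >1
  x=-3.326: |R|=1.13982 >1
So |R|<1 on (-3.0000, 0).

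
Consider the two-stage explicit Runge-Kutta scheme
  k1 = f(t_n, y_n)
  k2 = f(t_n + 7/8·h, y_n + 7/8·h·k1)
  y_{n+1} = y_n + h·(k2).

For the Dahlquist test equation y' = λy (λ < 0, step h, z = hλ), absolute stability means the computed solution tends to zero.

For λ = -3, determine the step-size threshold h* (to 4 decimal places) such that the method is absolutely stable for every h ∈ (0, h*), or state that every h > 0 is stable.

With y'=λy (z=hλ):
  k1=λy_n ⇒ h·k1=z·y_n;  k2=λ(1+7/8z)y_n ⇒ h·k2=z(1+7/8z)y_n
  y_{n+1}/y_n = 1 + z(1+7/8z) = 1 + z + 7/8z²
  R(z) = 1 + z + 7/8z².

Find x<0 with |R(x)|<1.
x=-0.55: |R|=0.7147
R=1: x+7/8x²=0 ⇒ x=−8/7=-1.1429; min R=1−1/(4·7/8)=0.7143>−1
Confirm numerically:
  x=-0.905: |R|=0.81165 <1
  x=-0.739: |R|=0.73886 <1
  x=-0.615: |R|=0.71595 <1
  x=-0.565: |R|=0.71432 <1
  x=-1.697: |R|=1.82283 >1
  x=-1.618: |R|=1.67268 >1
  x=-1.440: |R|=1.37440 >1
Stable set (-1.1429, 0).

(-1.1429,0); λ=-3 ⇒ h* = (8/7)/3 = 0.3810.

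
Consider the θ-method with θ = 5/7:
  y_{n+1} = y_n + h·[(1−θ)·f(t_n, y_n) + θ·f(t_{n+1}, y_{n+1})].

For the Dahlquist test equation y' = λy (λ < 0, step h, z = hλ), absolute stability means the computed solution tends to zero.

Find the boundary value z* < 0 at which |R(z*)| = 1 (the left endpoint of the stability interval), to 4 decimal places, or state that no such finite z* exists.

(−∞, 0) — no finite endpoint.

Set f=λy, z=hλ:
  y_{n+1} = y_n + z·[2/7·y_n + 5/7·y_{n+1}] ⇒ (1 − 5/7z)y_{n+1} = (1 + 2/7z)y_n
  so R(z) = (1 + 2/7z)/(1 − 5/7z).

Boundary: |R(x)|=1, x<0.
x=-0.59: |R|=0.5849
x=-2: |R|=0.1765
x=-10: |R|=0.2281
x=-100: |R|=0.3807
θ=5/7≥1/2 ⇒ |1+2/7x|<|1−5/7x| ∀x<0 ⇒ interval (−∞,0).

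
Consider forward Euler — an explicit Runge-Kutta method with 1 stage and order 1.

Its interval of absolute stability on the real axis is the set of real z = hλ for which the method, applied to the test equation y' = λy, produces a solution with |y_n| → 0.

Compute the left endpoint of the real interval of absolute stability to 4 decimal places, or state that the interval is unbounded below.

With y'=λy (z=hλ):
  order 1, 1-stage ⇒ R(z)=1+z
  (e.g. R(-0.79)=0.21000, |R|=0.21000)

Need |R(x)|<1, x<0.
x=-0.79: |R|=0.2100
|R(-1.89)|=0.8900 |R(-1.7)|=0.7000 |R(-1.34)|=0.3400
Bisect:
  x_lo=-2.3451 |R|=1.3451  x_hi=-0.1219 |R|=0.8781
  mid=-1.23349 |R|=0.23349 →hi
  mid=-1.78931 |R|=0.78931 →hi
  mid=-2.06722 |R|=1.06722 →lo
  mid=-1.92826 |R|=0.92826 →hi
  mid=-1.99774 |R|=0.99774 →hi
  mid=-2.03248 |R|=1.03248 →lo
  mid=-2.01511 |R|=1.01511 →lo
  mid=-2.00642 |R|=1.00642 →lo
  mid=-2.00208 |R|=1.00208 →lo
  ...
  [-2.00005,-1.99991] ⇒ x*=-2.0000
Interval (-2.0000, 0).

left endpoint -2.0000.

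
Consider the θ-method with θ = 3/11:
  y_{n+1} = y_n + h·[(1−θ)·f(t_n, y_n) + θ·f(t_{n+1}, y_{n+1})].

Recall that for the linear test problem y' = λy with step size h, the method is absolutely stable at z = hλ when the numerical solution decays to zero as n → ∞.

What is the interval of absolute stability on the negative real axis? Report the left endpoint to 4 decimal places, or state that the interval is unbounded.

(-4.4000, 0).

On y'=λy, z=hλ:
  y_{n+1} = y_n + z·[8/11·y_n + 3/11·y_{n+1}] ⇒ (1 − 3/11z)y_{n+1} = (1 + 8/11z)y_n
  so R(z) = (1 + 8/11z)/(1 − 3/11z).

Need |R(x)|<1, x<0.
x=-1.67: |R|=0.1474
R=−1: 1+8/11x = −1+3/11x ⇒ -5/11x=2 ⇒ x=2/(-5/11)=-4.4000
Confirm numerically:
  x=-4.228: |R|=0.96369 <1
  x=-4.119: |R|=0.93985 <1
  x=-2.274: |R|=0.40355 <1
  x=-4.723: |R|=1.06417 >1
  x=-4.544: |R|=1.02923 >1
So |R|<1 on (-4.4000, 0).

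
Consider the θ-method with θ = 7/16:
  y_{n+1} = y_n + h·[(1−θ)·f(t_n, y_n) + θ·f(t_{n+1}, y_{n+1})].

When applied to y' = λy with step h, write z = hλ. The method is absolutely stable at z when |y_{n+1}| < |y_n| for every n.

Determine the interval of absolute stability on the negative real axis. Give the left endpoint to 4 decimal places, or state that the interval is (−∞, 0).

(-16.0000, 0).

Test eqn y'=λy, z=hλ:
  y_{n+1} = y_n + z·[9/16·y_n + 7/16·y_{n+1}] ⇒ (1 − 7/16z)y_{n+1} = (1 + 9/16z)y_n
  Hence R(z) = (1 + 9/16z)/(1 − 7/16z).

Need |R(x)|<1, x<0.
x=-1.29: |R|=0.1754
R=−1: 1+9/16x = −1+7/16x ⇒ -1/8x=2 ⇒ x=2/(-1/8)=-16.0000
Confirm numerically:
  x=-14.123: |R|=0.96732 <1
  x=-10.924: |R|=0.89021 <1
  x=-10.580: |R|=0.87964 <1
  x=-16.499: |R|=1.00759 >1
  x=-16.278: |R|=1.00428 >1
So |R|<1 on (-16.0000, 0).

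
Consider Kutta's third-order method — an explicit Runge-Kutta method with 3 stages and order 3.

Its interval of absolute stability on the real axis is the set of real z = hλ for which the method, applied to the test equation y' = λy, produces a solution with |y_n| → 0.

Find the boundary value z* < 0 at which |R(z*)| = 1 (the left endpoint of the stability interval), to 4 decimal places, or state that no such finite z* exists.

z* = -2.5127.

On y'=λy, z=hλ:
  order 3, 3-stage ⇒ R(z)=1+z+z^2/2+z^3/6
  (e.g. R(-0.47)=0.62315, |R|=0.62315)

Need |R(x)|<1, x<0.
x=-0.47: |R|=0.6231
|R(-1.96)|=0.2941 |R(-1.25)|=0.2057 |R(-1.11)|=0.2781
Bisect:
  x_lo=-3.2499 |R|=2.6899  x_hi=-0.3971 |R|=0.6713
  mid=-1.82351 |R|=0.17150 →hi
  mid=-2.53672 |R|=1.03986 →lo
  mid=-2.18012 |R|=0.53064 →hi
  mid=-2.35842 |R|=0.76366 →hi
  mid=-2.44757 |R|=0.89601 →hi
  mid=-2.49215 |R|=0.96645 →hi
  mid=-2.51444 |R|=1.00278 →lo
  mid=-2.50329 |R|=0.98452 →hi
  ...
  [-2.51287,-2.51269] ⇒ x*=-2.5127
So |R|<1 on (-2.5127, 0).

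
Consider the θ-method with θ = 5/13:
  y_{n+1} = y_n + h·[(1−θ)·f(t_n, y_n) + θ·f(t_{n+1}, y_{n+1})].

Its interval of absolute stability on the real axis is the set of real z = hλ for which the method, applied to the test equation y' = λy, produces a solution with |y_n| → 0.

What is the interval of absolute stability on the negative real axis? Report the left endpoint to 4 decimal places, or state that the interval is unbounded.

(-8.6667, 0).

Set f=λy, z=hλ:
  y_{n+1} = y_n + z·[8/13·y_n + 5/13·y_{n+1}] ⇒ (1 − 5/13z)y_{n+1} = (1 + 8/13z)y_n
  R(z) = (1 + 8/13z)/(1 − 5/13z).

Need |R(x)|<1, x<0.
x=-0.98: |R|=0.2883
R=−1: 1+8/13x = −1+5/13x ⇒ -3/13x=2 ⇒ x=2/(-3/13)=-8.6667
Confirm numerically:
  x=-7.914: |R|=0.95705 <1
  x=-7.338: |R|=0.91978 <1
  x=-3.593: |R|=0.50845 <1
  x=-9.071: |R|=1.02079 >1
  x=-8.812: |R|=1.00764 >1
  x=-8.719: |R|=1.00277 >1
Stable set (-8.6667, 0).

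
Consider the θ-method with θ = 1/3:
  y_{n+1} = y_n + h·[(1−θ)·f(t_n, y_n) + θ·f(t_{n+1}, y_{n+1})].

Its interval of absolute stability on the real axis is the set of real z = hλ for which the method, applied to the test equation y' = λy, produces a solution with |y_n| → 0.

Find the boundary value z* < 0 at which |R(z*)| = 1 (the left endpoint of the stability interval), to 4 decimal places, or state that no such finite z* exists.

Set f=λy, z=hλ:
  y_{n+1} = y_n + z·[2/3·y_n + 1/3·y_{n+1}] ⇒ (1 − 1/3z)y_{n+1} = (1 + 2/3z)y_n
  ⇒ R(z) = (1 + 2/3z)/(1 − 1/3z).

Solve |R(x)|<1 on ℝ⁻.
x=-1.33: |R|=0.0785
R=−1: 1+2/3x = −1+1/3x ⇒ -1/3x=2 ⇒ x=2/(-1/3)=-6.0000
Confirm numerically:
  x=-4.691: |R|=0.82980 <1
  x=-4.568: |R|=0.81078 <1
  x=-3.666: |R|=0.64986 <1
  x=-3.012: |R|=0.50299 <1
  x=-6.322: |R|=1.03454 >1
  x=-6.265: |R|=1.02860 >1
Interval (-6.0000, 0).

z* = -6.0000.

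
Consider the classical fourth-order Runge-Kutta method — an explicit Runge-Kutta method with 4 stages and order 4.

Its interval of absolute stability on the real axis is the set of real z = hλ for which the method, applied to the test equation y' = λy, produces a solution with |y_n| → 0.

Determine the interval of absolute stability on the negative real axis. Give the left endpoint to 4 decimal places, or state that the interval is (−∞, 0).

z∈(-2.7853,0).

Test eqn y'=λy, z=hλ:
  order 4, 4-stage ⇒ R(z)=1+z+z^2/2+z^3/6+z^4/24
  (e.g. R(-1.44)=0.27830, |R|=0.27830)

Need |R(x)|<1, x<0.
x=-1.44: |R|=0.2783
|R(-2.69)|=0.8656 |R(-1.71)|=0.2749 |R(-0.89)|=0.4147
Bisect:
  x_lo=-3.5912 |R|=3.0683  x_hi=-0.3423 |R|=0.7102
  mid=-1.96677 |R|=0.32280 →hi
  mid=-2.77899 |R|=0.99054 →hi
  mid=-3.18510 |R|=1.79019 →lo
  mid=-2.98205 |R|=1.33949 →lo
  mid=-2.88052 |R|=1.15332 →lo
  mid=-2.82975 |R|=1.06913 →lo
  mid=-2.80437 |R|=1.02915 →lo
  mid=-2.79168 |R|=1.00967 →lo
  mid=-2.78534 |R|=1.00006 →lo
  ...
  [-2.78534,-2.78514] ⇒ x*=-2.7853
Stable set (-2.7853, 0).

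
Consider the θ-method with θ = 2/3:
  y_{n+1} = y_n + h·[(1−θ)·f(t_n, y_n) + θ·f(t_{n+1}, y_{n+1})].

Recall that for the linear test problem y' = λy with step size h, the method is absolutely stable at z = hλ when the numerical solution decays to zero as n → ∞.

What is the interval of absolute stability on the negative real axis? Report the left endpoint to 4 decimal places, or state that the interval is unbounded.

(−∞, 0) — no finite endpoint.

On y'=λy, z=hλ:
  y_{n+1} = y_n + z·[1/3·y_n + 2/3·y_{n+1}] ⇒ (1 − 2/3z)y_{n+1} = (1 + 1/3z)y_n
  so R(z) = (1 + 1/3z)/(1 − 2/3z).

Boundary: |R(x)|=1, x<0.
x=-1.4: |R|=0.2759
x=-2: |R|=0.1429
x=-10: |R|=0.3043
x=-100: |R|=0.4778
θ=2/3≥1/2 ⇒ |1+1/3x|<|1−2/3x| ∀x<0 ⇒ unbounded interval.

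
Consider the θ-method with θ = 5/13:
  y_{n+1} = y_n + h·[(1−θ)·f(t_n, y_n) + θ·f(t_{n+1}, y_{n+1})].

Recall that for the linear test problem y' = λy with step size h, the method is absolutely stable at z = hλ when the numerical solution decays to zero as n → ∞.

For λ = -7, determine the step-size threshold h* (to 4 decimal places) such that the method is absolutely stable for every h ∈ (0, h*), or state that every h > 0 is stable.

With y'=λy (z=hλ):
  y_{n+1} = y_n + z·[8/13·y_n + 5/13·y_{n+1}] ⇒ (1 − 5/13z)y_{n+1} = (1 + 8/13z)y_n
  Hence R(z) = (1 + 8/13z)/(1 − 5/13z).

Solve |R(x)|<1 on ℝ⁻.
x=-0.69: |R|=0.4547
R=−1: 1+8/13x = −1+5/13x ⇒ -3/13x=2 ⇒ x=2/(-3/13)=-8.6667
Confirm numerically:
  x=-7.415: |R|=0.92501 <1
  x=-6.988: |R|=0.89495 <1
  x=-6.028: |R|=0.81650 <1
  x=-4.527: |R|=0.65149 <1
  x=-9.229: |R|=1.02852 >1
  x=-8.775: |R|=1.00571 >1
Stable set (-8.6667, 0).

(-8.6667,0); λ=-7 ⇒ h* = (26/3)/7 = 1.2381.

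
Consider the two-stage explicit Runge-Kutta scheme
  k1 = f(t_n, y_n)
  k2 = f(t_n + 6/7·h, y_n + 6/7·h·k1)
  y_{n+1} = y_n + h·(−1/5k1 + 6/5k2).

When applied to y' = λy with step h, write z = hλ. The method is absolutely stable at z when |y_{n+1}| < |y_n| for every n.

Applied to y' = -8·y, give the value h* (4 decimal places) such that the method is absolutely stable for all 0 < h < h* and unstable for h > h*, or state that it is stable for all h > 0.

(-0.9722,0); λ=-8 ⇒ h* = (35/36)/8 = 0.1215.

Test eqn y'=λy, z=hλ:
  k1=λy_n ⇒ h·k1=z·y_n;  k2=λ(1+6/7z)y_n ⇒ h·k2=z(1+6/7z)y_n
  y_{n+1}/y_n = 1 − 1/5z + 6/5z(1+6/7z) = 1 + z + 36/35z²
  R(z) = 1 + z + 36/35z².

Find x<0 with |R(x)|<1.
x=-1.48: |R|=1.7730
R=1: x+36/35x²=0 ⇒ x=−35/36=-0.9722; min R=1−1/(4·36/35)=0.7569>−1
Confirm numerically:
  x=-0.763: |R|=0.83580 <1
  x=-0.585: |R|=0.76700 <1
  x=-0.559: |R|=0.76241 <1
  x=-0.457: |R|=0.75782 <1
  x=-1.525: |R|=1.86707 >1
  x=-1.264: |R|=1.37934 >1
  x=-1.036: |R|=1.06796 >1
So |R|<1 on (-0.9722, 0).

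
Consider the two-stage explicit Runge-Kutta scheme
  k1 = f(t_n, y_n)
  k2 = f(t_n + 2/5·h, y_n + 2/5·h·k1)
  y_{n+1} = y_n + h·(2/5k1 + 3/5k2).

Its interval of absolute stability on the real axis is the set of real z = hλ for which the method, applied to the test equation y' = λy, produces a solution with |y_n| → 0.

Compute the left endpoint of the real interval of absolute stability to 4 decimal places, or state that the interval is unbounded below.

z* = -4.1667.

With y'=λy (z=hλ):
  k1=λy_n ⇒ h·k1=z·y_n;  k2=λ(1+2/5z)y_n ⇒ h·k2=z(1+2/5z)y_n
  y_{n+1}/y_n = 1 + 2/5z + 3/5z(1+2/5z) = 1 + z + 6/25z²
  ⇒ R(z) = 1 + z + 6/25z².

Find x<0 with |R(x)|<1.
x=-0.73: |R|=0.3979
R=1: x+6/25x²=0 ⇒ x=−25/6=-4.1667; min R=1−1/(4·6/25)=-0.0417>−1
Confirm numerically:
  x=-3.401: |R|=0.37503 <1
  x=-3.125: |R|=0.21875 <1
  x=-2.725: |R|=0.05715 <1
  x=-2.232: |R|=0.03636 <1
  x=-4.571: |R|=1.44357 >1
  x=-4.313: |R|=1.15147 >1
Interval (-4.1667, 0).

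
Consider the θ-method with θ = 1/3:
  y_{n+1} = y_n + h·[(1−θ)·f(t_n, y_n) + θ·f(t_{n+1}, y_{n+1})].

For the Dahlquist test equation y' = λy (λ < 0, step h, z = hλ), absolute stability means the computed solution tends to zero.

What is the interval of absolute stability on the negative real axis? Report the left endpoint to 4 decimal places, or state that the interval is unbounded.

z∈(-6.0000,0).

With y'=λy (z=hλ):
  y_{n+1} = y_n + z·[2/3·y_n + 1/3·y_{n+1}] ⇒ (1 − 1/3z)y_{n+1} = (1 + 2/3z)y_n
  ⇒ R(z) = (1 + 2/3z)/(1 − 1/3z).

Find x<0 with |R(x)|<1.
x=-1.64: |R|=0.0603
R=−1: 1+2/3x = −1+1/3x ⇒ -1/3x=2 ⇒ x=2/(-1/3)=-6.0000
Confirm numerically:
  x=-4.763: |R|=0.84065 <1
  x=-2.722: |R|=0.42712 <1
  x=-2.700: |R|=0.42105 <1
  x=-6.271: |R|=1.02923 >1
  x=-6.075: |R|=1.00826 >1
So |R|<1 on (-6.0000, 0).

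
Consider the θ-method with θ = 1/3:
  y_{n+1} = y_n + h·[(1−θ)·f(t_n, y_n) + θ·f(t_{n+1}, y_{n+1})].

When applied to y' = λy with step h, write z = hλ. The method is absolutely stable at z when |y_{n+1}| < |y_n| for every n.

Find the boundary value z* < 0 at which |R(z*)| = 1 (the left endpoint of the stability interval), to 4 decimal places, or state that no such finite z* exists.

left endpoint -6.0000.

On y'=λy, z=hλ:
  y_{n+1} = y_n + z·[2/3·y_n + 1/3·y_{n+1}] ⇒ (1 − 1/3z)y_{n+1} = (1 + 2/3z)y_n
  R(z) = (1 + 2/3z)/(1 − 1/3z).

Solve |R(x)|<1 on ℝ⁻.
x=-1.08: |R|=0.2059
R=−1: 1+2/3x = −1+1/3x ⇒ -1/3x=2 ⇒ x=2/(-1/3)=-6.0000
Confirm numerically:
  x=-4.897: |R|=0.86033 <1
  x=-4.662: |R|=0.82537 <1
  x=-4.140: |R|=0.73950 <1
  x=-3.589: |R|=0.63409 <1
  x=-6.293: |R|=1.03153 >1
  x=-6.174: |R|=1.01897 >1
Interval (-6.0000, 0).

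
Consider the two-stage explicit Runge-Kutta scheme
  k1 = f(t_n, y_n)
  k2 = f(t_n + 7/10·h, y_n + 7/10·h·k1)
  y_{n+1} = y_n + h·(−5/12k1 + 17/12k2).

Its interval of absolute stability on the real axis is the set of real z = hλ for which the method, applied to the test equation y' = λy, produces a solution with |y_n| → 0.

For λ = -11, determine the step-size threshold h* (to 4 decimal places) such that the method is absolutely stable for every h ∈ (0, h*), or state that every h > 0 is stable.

(-1.0084,0); λ=-11 ⇒ h* = (120/119)/11 = 0.0917.

With y'=λy (z=hλ):
  k1=λy_n ⇒ h·k1=z·y_n;  k2=λ(1+7/10z)y_n ⇒ h·k2=z(1+7/10z)y_n
  y_{n+1}/y_n = 1 − 5/12z + 17/12z(1+7/10z) = 1 + z + 119/120z²
  Hence R(z) = 1 + z + 119/120z².

Find x<0 with |R(x)|<1.
x=-0.67: |R|=0.7752
R=1: x+119/120x²=0 ⇒ x=−120/119=-1.0084; min R=1−1/(4·119/120)=0.7479>−1
Confirm numerically:
  x=-0.878: |R|=0.88646 <1
  x=-0.684: |R|=0.77996 <1
  x=-0.483: |R|=0.74834 <1
  x=-1.518: |R|=1.76712 >1
  x=-1.430: |R|=1.59786 >1
  x=-1.239: |R|=1.28333 >1
Interval (-1.0084, 0).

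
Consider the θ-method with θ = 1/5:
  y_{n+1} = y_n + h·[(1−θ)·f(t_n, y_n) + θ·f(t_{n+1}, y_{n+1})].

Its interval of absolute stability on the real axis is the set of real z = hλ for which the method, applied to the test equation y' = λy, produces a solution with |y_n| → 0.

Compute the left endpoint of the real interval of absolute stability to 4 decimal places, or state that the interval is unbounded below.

On y'=λy, z=hλ:
  y_{n+1} = y_n + z·[4/5·y_n + 1/5·y_{n+1}] ⇒ (1 − 1/5z)y_{n+1} = (1 + 4/5z)y_n
  so R(z) = (1 + 4/5z)/(1 − 1/5z).

Need |R(x)|<1, x<0.
x=-0.68: |R|=0.4014
R=−1: 1+4/5x = −1+1/5x ⇒ -3/5x=2 ⇒ x=2/(-3/5)=-3.3333
Confirm numerically:
  x=-2.705: |R|=0.75535 <1
  x=-2.636: |R|=0.72603 <1
  x=-1.367: |R|=0.07350 <1
  x=-3.866: |R|=1.18024 >1
  x=-3.528: |R|=1.06848 >1
  x=-3.461: |R|=1.04527 >1
So |R|<1 on (-3.3333, 0).

z* = -3.3333.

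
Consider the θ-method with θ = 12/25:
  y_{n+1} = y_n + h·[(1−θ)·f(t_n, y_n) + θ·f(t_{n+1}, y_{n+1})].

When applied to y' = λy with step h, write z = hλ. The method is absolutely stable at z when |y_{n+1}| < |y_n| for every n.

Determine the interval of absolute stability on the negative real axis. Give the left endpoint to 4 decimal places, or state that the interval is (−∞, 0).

(-50.0000, 0).

With y'=λy (z=hλ):
  y_{n+1} = y_n + z·[13/25·y_n + 12/25·y_{n+1}] ⇒ (1 − 12/25z)y_{n+1} = (1 + 13/25z)y_n
  ⇒ R(z) = (1 + 13/25z)/(1 − 12/25z).

Need |R(x)|<1, x<0.
x=-1.73: |R|=0.0549
R=−1: 1+13/25x = −1+12/25x ⇒ -1/25x=2 ⇒ x=2/(-1/25)=-50.0000
Confirm numerically:
  x=-47.582: |R|=0.99594 <1
  x=-33.376: |R|=0.96093 <1
  x=-32.938: |R|=0.95940 <1
  x=-50.124: |R|=1.00020 >1
  x=-50.104: |R|=1.00017 >1
  x=-50.028: |R|=1.00004 >1
Stable set (-50.0000, 0).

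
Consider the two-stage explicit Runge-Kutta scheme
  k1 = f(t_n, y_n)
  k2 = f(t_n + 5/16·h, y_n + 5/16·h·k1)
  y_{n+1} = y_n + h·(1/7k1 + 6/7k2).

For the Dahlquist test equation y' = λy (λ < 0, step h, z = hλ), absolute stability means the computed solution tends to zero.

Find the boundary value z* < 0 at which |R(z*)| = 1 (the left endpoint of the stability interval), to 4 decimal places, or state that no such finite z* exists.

Test eqn y'=λy, z=hλ:
  k1=λy_n ⇒ h·k1=z·y_n;  k2=λ(1+5/16z)y_n ⇒ h·k2=z(1+5/16z)y_n
  y_{n+1}/y_n = 1 + 1/7z + 6/7z(1+5/16z) = 1 + z + 15/56z²
  R(z) = 1 + z + 15/56z².

Find x<0 with |R(x)|<1.
x=-1.11: |R|=0.2200
R=1: x+15/56x²=0 ⇒ x=−56/15=-3.7333; min R=1−1/(4·15/56)=0.0667>−1
Confirm numerically:
  x=-2.685: |R|=0.24604 <1
  x=-2.215: |R|=0.09917 <1
  x=-1.758: |R|=0.06983 <1
  x=-1.725: |R|=0.07204 <1
  x=-4.201: |R|=1.52625 >1
  x=-4.131: |R|=1.44003 >1
So |R|<1 on (-3.7333, 0).

z* = -3.7333.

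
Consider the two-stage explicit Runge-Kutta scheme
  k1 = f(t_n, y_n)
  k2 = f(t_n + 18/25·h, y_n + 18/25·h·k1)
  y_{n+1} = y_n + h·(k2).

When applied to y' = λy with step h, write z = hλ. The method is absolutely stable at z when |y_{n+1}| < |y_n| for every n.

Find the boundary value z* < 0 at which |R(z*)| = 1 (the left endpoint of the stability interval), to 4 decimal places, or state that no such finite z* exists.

On y'=λy, z=hλ:
  k1=λy_n ⇒ h·k1=z·y_n;  k2=λ(1+18/25z)y_n ⇒ h·k2=z(1+18/25z)y_n
  y_{n+1}/y_n = 1 + z(1+18/25z) = 1 + z + 18/25z²
  R(z) = 1 + z + 18/25z².

Boundary: |R(x)|=1, x<0.
x=-0.85: |R|=0.6702
R=1: x+18/25x²=0 ⇒ x=−25/18=-1.3889; min R=1−1/(4·18/25)=0.6528>−1
Confirm numerically:
  x=-0.923: |R|=0.69039 <1
  x=-0.708: |R|=0.65291 <1
  x=-0.655: |R|=0.65390 <1
  x=-0.639: |R|=0.65499 <1
  x=-1.704: |R|=1.38660 >1
  x=-1.671: |R|=1.33941 >1
  x=-1.458: |R|=1.07255 >1
Interval (-1.3889, 0).

z* = -1.3889.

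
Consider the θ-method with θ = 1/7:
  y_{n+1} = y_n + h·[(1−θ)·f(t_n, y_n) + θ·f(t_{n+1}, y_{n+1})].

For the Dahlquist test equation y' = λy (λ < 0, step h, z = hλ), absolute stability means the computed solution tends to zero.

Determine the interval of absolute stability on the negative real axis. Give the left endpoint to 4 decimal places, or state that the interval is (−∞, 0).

Set f=λy, z=hλ:
  y_{n+1} = y_n + z·[6/7·y_n + 1/7·y_{n+1}] ⇒ (1 − 1/7z)y_{n+1} = (1 + 6/7z)y_n
  Hence R(z) = (1 + 6/7z)/(1 − 1/7z).

Find x<0 with |R(x)|<1.
x=-1.1: |R|=0.0494
R=−1: 1+6/7x = −1+1/7x ⇒ -5/7x=2 ⇒ x=2/(-5/7)=-2.8000
Confirm numerically:
  x=-2.763: |R|=0.98105 <1
  x=-2.562: |R|=0.87555 <1
  x=-2.054: |R|=0.58803 <1
  x=-1.561: |R|=0.27637 <1
  x=-3.253: |R|=1.22091 >1
  x=-3.019: |R|=1.10929 >1
Interval (-2.8000, 0).

z∈(-2.8000,0).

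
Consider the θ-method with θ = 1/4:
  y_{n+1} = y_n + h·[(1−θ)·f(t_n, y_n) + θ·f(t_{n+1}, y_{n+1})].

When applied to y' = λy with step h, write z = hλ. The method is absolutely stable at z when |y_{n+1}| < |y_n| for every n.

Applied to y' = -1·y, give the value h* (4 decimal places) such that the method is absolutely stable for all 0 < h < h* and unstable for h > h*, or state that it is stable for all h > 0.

With y'=λy (z=hλ):
  y_{n+1} = y_n + z·[3/4·y_n + 1/4·y_{n+1}] ⇒ (1 − 1/4z)y_{n+1} = (1 + 3/4z)y_n
  Hence R(z) = (1 + 3/4z)/(1 − 1/4z).

Need |R(x)|<1, x<0.
x=-1.8: |R|=0.2414
R=−1: 1+3/4x = −1+1/4x ⇒ -1/2x=2 ⇒ x=2/(-1/2)=-4.0000
Confirm numerically:
  x=-3.920: |R|=0.97980 <1
  x=-3.699: |R|=0.92181 <1
  x=-3.102: |R|=0.74711 <1
  x=-4.352: |R|=1.08429 >1
  x=-4.188: |R|=1.04592 >1
So |R|<1 on (-4.0000, 0).

(-4.0000,0); λ=-1 ⇒ h* = (4)/1 = 4.0000.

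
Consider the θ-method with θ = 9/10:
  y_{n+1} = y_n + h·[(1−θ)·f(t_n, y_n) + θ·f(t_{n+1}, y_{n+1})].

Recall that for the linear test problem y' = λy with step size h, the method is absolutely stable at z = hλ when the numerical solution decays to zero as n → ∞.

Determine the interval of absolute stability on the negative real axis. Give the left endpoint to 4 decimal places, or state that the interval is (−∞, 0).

Set f=λy, z=hλ:
  y_{n+1} = y_n + z·[1/10·y_n + 9/10·y_{n+1}] ⇒ (1 − 9/10z)y_{n+1} = (1 + 1/10z)y_n
  Hence R(z) = (1 + 1/10z)/(1 − 9/10z).

Boundary: |R(x)|=1, x<0.
x=-1.07: |R|=0.4549
x=-2: |R|=0.2857
x=-10: |R|=0.0000
x=-100: |R|=0.0989
θ=9/10≥1/2 ⇒ |1+1/10x|<|1−9/10x| ∀x<0 ⇒ stable on all of ℝ⁻.

(−∞, 0) — no finite endpoint.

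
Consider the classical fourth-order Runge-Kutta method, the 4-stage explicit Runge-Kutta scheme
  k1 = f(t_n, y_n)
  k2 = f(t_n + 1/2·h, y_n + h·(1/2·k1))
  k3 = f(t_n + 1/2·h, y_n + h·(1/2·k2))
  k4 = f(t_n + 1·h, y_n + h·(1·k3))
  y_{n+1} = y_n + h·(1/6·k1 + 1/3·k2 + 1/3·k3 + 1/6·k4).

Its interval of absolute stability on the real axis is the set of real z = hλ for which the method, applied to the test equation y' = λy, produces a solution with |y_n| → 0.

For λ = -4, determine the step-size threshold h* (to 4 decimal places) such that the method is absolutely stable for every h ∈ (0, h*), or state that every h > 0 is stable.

Test eqn y'=λy, z=hλ:
  order 4, 4-stage ⇒ R(z)=1+z+z^2/2+z^3/6+z^4/24
  (e.g. R(-1.8)=0.28540, |R|=0.28540)

Boundary: |R(x)|=1, x<0.
x=-1.8: |R|=0.2854
|R(-2.46)|=0.6106 |R(-2.1)|=0.3718 |R(-0.86)|=0.4266
Bisect:
  x_lo=-3.2651 |R|=1.9995  x_hi=-0.1136 |R|=0.8926
  mid=-1.68937 |R|=0.27343 →hi
  mid=-2.47725 |R|=0.62657 →hi
  mid=-2.87119 |R|=1.13741 →lo
  mid=-2.67422 |R|=0.84504 →hi
  mid=-2.77270 |R|=0.98118 →hi
  mid=-2.82194 |R|=1.05668 →lo
  mid=-2.79732 |R|=1.01829 →lo
  ...
  [-2.78540,-2.78520] ⇒ x*=-2.7853
Stable set (-2.7853, 0).

(-2.7853,0); λ=-4 ⇒ h* = 0.6963.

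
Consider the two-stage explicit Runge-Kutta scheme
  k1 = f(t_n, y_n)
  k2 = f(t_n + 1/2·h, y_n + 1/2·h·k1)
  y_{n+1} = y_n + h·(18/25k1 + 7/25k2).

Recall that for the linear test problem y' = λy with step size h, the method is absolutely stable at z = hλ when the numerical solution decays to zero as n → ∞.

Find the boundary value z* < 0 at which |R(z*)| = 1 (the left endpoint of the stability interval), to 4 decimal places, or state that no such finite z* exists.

z* = -7.1429.

Test eqn y'=λy, z=hλ:
  k1=λy_n ⇒ h·k1=z·y_n;  k2=λ(1+1/2z)y_n ⇒ h·k2=z(1+1/2z)y_n
  y_{n+1}/y_n = 1 + 18/25z + 7/25z(1+1/2z) = 1 + z + 7/50z²
  ⇒ R(z) = 1 + z + 7/50z².

Need |R(x)|<1, x<0.
x=-1.02: |R|=0.1257
R=1: x+7/50x²=0 ⇒ x=−50/7=-7.1429; min R=1−1/(4·7/50)=-0.7857>−1
Confirm numerically:
  x=-5.706: |R|=0.14782 <1
  x=-5.394: |R|=0.32067 <1
  x=-5.347: |R|=0.34434 <1
  x=-7.381: |R|=1.24608 >1
  x=-7.196: |R|=1.05354 >1
So |R|<1 on (-7.1429, 0).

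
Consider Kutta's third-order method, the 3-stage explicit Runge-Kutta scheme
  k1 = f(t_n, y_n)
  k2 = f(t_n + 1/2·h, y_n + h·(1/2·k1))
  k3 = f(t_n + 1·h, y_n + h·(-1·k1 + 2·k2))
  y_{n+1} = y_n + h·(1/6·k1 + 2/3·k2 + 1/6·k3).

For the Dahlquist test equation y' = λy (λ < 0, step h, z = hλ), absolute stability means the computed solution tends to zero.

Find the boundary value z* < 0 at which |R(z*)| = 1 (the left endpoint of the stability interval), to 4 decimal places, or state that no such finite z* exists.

z* = -2.5127.

Set f=λy, z=hλ:
  order 3, 3-stage ⇒ R(z)=1+z+z^2/2+z^3/6
  (e.g. R(-1.24)=0.21103, |R|=0.21103)

Find x<0 with |R(x)|<1.
x=-1.24: |R|=0.2110
|R(-2.63)|=1.2035 |R(-2.58)|=1.1141 |R(-2.29)|=0.6694
Bisect:
  x_lo=-3.2447 |R|=2.6739  x_hi=-0.0671 |R|=0.9351
  mid=-1.65585 |R|=0.04161 →hi
  mid=-2.45025 |R|=0.90016 →hi
  mid=-2.84745 |R|=1.64131 →lo
  mid=-2.64885 |R|=1.23822 →lo
  mid=-2.54955 |R|=1.06155 →lo
  mid=-2.49990 |R|=0.97901 →hi
  mid=-2.52473 |R|=1.01981 →lo
  mid=-2.51232 |R|=0.99929 →hi
  mid=-2.51852 |R|=1.00952 →lo
  mid=-2.51542 |R|=1.00440 →lo
  ...
  [-2.51290,-2.51270] ⇒ x*=-2.5127
Interval (-2.5127, 0).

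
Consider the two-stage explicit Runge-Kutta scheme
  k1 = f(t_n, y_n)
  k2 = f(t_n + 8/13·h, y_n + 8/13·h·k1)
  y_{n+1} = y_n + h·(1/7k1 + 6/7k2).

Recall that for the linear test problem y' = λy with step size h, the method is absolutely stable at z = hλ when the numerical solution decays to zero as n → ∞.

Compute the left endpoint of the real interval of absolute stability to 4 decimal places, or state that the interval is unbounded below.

On y'=λy, z=hλ:
  k1=λy_n ⇒ h·k1=z·y_n;  k2=λ(1+8/13z)y_n ⇒ h·k2=z(1+8/13z)y_n
  y_{n+1}/y_n = 1 + 1/7z + 6/7z(1+8/13z) = 1 + z + 48/91z²
  ⇒ R(z) = 1 + z + 48/91z².

Solve |R(x)|<1 on ℝ⁻.
x=-1.34: |R|=0.6071
R=1: x+48/91x²=0 ⇒ x=−91/48=-1.8958; min R=1−1/(4·48/91)=0.5260>−1
Confirm numerically:
  x=-1.675: |R|=0.80489 <1
  x=-0.949: |R|=0.52604 <1
  x=-0.766: |R|=0.54350 <1
  x=-2.325: |R|=1.52632 >1
  x=-1.985: |R|=1.09336 >1
Interval (-1.8958, 0).

z* = -1.8958.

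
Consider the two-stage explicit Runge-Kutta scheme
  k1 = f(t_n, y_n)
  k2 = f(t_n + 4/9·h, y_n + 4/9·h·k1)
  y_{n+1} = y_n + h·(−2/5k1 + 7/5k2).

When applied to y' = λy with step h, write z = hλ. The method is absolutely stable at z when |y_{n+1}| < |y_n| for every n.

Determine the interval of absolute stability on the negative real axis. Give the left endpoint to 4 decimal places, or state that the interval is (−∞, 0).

On y'=λy, z=hλ:
  k1=λy_n ⇒ h·k1=z·y_n;  k2=λ(1+4/9z)y_n ⇒ h·k2=z(1+4/9z)y_n
  y_{n+1}/y_n = 1 − 2/5z + 7/5z(1+4/9z) = 1 + z + 28/45z²
  ⇒ R(z) = 1 + z + 28/45z².

Need |R(x)|<1, x<0.
x=-0.39: |R|=0.7046
R=1: x+28/45x²=0 ⇒ x=−45/28=-1.6071; min R=1−1/(4·28/45)=0.5982>−1
Confirm numerically:
  x=-1.139: |R|=0.66822 <1
  x=-0.978: |R|=0.61715 <1
  x=-0.939: |R|=0.60963 <1
  x=-0.808: |R|=0.59823 <1
  x=-2.134: |R|=1.69957 >1
  x=-1.647: |R|=1.04085 >1
Interval (-1.6071, 0).

z∈(-1.6071,0).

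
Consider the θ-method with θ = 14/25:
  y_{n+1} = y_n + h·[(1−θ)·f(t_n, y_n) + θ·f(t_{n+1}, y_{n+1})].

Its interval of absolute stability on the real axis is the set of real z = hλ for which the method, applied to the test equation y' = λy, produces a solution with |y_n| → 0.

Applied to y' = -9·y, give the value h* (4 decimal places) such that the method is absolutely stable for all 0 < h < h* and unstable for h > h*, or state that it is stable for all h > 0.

(−∞, 0) — no finite endpoint. Any h>0 works for λ=-9.

Set f=λy, z=hλ:
  y_{n+1} = y_n + z·[11/25·y_n + 14/25·y_{n+1}] ⇒ (1 − 14/25z)y_{n+1} = (1 + 11/25z)y_n
  R(z) = (1 + 11/25z)/(1 − 14/25z).

Solve |R(x)|<1 on ℝ⁻.
x=-1.72: |R|=0.1239
x=-2: |R|=0.0566
x=-10: |R|=0.5152
x=-100: |R|=0.7544
θ=14/25≥1/2 ⇒ |1+11/25x|<|1−14/25x| ∀x<0 ⇒ interval (−∞,0).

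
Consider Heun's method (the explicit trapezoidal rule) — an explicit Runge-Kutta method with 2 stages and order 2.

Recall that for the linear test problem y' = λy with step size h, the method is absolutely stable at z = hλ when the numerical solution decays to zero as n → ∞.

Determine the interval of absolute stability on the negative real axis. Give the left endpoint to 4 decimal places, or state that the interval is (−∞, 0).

z∈(-2.0000,0).

With y'=λy (z=hλ):
  order 2, 2-stage ⇒ R(z)=1+z+z^2/2
  (e.g. R(-1.54)=0.64580, |R|=0.64580)

Boundary: |R(x)|=1, x<0.
x=-1.54: |R|=0.6458
|R(-1.38)|=0.5722 |R(-1.13)|=0.5085 |R(-0.98)|=0.5002
Bisect:
  x_lo=-2.4964 |R|=1.6197  x_hi=-0.1485 |R|=0.8625
  mid=-1.32249 |R|=0.55200 →hi
  mid=-1.90946 |R|=0.91356 →hi
  mid=-2.20295 |R|=1.22354 →lo
  mid=-2.05620 |R|=1.05778 →lo
  mid=-1.98283 |R|=0.98298 →hi
  mid=-2.01952 |R|=1.01971 →lo
  mid=-2.00118 |R|=1.00118 →lo
  mid=-1.99200 |R|=0.99204 →hi
  mid=-1.99659 |R|=0.99660 →hi
  ...
  [-2.00003,-1.99989] ⇒ x*=-2.0000
Stable set (-2.0000, 0).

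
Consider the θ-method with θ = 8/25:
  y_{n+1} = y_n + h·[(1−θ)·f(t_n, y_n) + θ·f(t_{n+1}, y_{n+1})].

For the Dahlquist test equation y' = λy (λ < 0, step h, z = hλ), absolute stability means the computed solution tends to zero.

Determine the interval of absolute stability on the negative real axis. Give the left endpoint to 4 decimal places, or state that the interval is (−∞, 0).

Test eqn y'=λy, z=hλ:
  y_{n+1} = y_n + z·[17/25·y_n + 8/25·y_{n+1}] ⇒ (1 − 8/25z)y_{n+1} = (1 + 17/25z)y_n
  Hence R(z) = (1 + 17/25z)/(1 − 8/25z).

Find x<0 with |R(x)|<1.
x=-0.88: |R|=0.3134
R=−1: 1+17/25x = −1+8/25x ⇒ -9/25x=2 ⇒ x=2/(-9/25)=-5.5556
Confirm numerically:
  x=-3.952: |R|=0.74509 <1
  x=-3.892: |R|=0.73329 <1
  x=-2.849: |R|=0.49031 <1
  x=-5.910: |R|=1.04413 >1
  x=-5.819: |R|=1.03314 >1
  x=-5.693: |R|=1.01754 >1
Interval (-5.5556, 0).

z∈(-5.5556,0).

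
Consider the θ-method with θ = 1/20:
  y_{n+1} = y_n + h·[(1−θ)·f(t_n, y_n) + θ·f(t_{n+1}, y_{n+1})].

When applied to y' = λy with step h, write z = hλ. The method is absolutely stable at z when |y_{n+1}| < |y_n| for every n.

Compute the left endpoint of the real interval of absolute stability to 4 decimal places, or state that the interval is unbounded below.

z* = -2.2222.

Test eqn y'=λy, z=hλ:
  y_{n+1} = y_n + z·[19/20·y_n + 1/20·y_{n+1}] ⇒ (1 − 1/20z)y_{n+1} = (1 + 19/20z)y_n
  ⇒ R(z) = (1 + 19/20z)/(1 − 1/20z).

Solve |R(x)|<1 on ℝ⁻.
x=-0.54: |R|=0.4742
R=−1: 1+19/20x = −1+1/20x ⇒ -9/10x=2 ⇒ x=2/(-9/10)=-2.2222
Confirm numerically:
  x=-1.648: |R|=0.52254 <1
  x=-1.395: |R|=0.30404 <1
  x=-1.367: |R|=0.27954 <1
  x=-0.972: |R|=0.07305 <1
  x=-2.762: |R|=1.42685 >1
  x=-2.629: |R|=1.32357 >1
  x=-2.299: |R|=1.06198 >1
Stable set (-2.2222, 0).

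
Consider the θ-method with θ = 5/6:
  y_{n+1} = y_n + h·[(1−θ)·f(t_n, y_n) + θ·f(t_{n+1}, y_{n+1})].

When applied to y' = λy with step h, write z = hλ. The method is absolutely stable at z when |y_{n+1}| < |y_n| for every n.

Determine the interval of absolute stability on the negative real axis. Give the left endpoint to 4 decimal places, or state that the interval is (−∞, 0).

interval (−∞, 0).

Test eqn y'=λy, z=hλ:
  y_{n+1} = y_n + z·[1/6·y_n + 5/6·y_{n+1}] ⇒ (1 − 5/6z)y_{n+1} = (1 + 1/6z)y_n
  ⇒ R(z) = (1 + 1/6z)/(1 − 5/6z).

Find x<0 with |R(x)|<1.
x=-1.27: |R|=0.3830
x=-2: |R|=0.2500
x=-10: |R|=0.0714
x=-100: |R|=0.1858
θ=5/6≥1/2 ⇒ |1+1/6x|<|1−5/6x| ∀x<0 ⇒ stable on all of ℝ⁻.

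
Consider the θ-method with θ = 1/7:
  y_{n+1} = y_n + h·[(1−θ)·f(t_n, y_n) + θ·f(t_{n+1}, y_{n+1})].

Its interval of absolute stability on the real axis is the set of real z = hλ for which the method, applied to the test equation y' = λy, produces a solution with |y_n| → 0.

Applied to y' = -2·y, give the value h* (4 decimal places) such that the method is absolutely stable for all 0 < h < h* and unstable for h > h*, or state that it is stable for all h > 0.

Test eqn y'=λy, z=hλ:
  y_{n+1} = y_n + z·[6/7·y_n + 1/7·y_{n+1}] ⇒ (1 − 1/7z)y_{n+1} = (1 + 6/7z)y_n
  Hence R(z) = (1 + 6/7z)/(1 − 1/7z).

Solve |R(x)|<1 on ℝ⁻.
x=-0.53: |R|=0.5073
R=−1: 1+6/7x = −1+1/7x ⇒ -5/7x=2 ⇒ x=2/(-5/7)=-2.8000
Confirm numerically:
  x=-2.644: |R|=0.91912 <1
  x=-2.567: |R|=0.87823 <1
  x=-1.347: |R|=0.12963 <1
  x=-3.199: |R|=1.19561 >1
  x=-3.198: |R|=1.19514 >1
So |R|<1 on (-2.8000, 0).

(-2.8000,0); λ=-2 ⇒ h* = (14/5)/2 = 1.4000.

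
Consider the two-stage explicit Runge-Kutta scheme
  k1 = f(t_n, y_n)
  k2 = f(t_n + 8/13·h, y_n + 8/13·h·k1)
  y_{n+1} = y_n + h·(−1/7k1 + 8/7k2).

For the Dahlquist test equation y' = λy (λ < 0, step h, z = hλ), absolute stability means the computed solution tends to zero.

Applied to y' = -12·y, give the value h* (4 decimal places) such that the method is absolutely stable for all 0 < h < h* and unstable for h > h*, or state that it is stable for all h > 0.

Set f=λy, z=hλ:
  k1=λy_n ⇒ h·k1=z·y_n;  k2=λ(1+8/13z)y_n ⇒ h·k2=z(1+8/13z)y_n
  y_{n+1}/y_n = 1 − 1/7z + 8/7z(1+8/13z) = 1 + z + 64/91z²
  Hence R(z) = 1 + z + 64/91z².

Need |R(x)|<1, x<0.
x=-0.44: |R|=0.6962
R=1: x+64/91x²=0 ⇒ x=−91/64=-1.4219; min R=1−1/(4·64/91)=0.6445>−1
Confirm numerically:
  x=-1.192: |R|=0.80729 <1
  x=-0.933: |R|=0.67921 <1
  x=-0.890: |R|=0.66708 <1
  x=-0.694: |R|=0.64473 <1
  x=-1.884: |R|=1.61232 >1
  x=-1.827: |R|=1.52055 >1
Interval (-1.4219, 0).

(-1.4219,0); λ=-12 ⇒ h* = (91/64)/12 = 0.1185.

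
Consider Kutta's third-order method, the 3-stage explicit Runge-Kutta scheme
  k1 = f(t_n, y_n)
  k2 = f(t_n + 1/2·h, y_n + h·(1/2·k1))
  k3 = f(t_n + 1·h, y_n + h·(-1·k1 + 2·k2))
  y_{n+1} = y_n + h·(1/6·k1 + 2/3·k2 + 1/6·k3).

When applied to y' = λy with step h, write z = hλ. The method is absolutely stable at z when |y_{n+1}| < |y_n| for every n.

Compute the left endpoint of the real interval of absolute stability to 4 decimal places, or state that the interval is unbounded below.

left endpoint -2.5127.

Test eqn y'=λy, z=hλ:
  order 3, 3-stage ⇒ R(z)=1+z+z^2/2+z^3/6
  (e.g. R(-1.11)=0.27811, |R|=0.27811)

Need |R(x)|<1, x<0.
x=-1.11: |R|=0.2781
|R(-1.93)|=0.2657 |R(-1.84)|=0.1855 |R(-0.77)|=0.4504
Bisect:
  x_lo=-2.8890 |R|=1.7347  x_hi=-0.1272 |R|=0.8806
  mid=-1.50810 |R|=0.05742 →hi
  mid=-2.19857 |R|=0.55293 →hi
  mid=-2.54381 |R|=1.05180 →lo
  mid=-2.37119 |R|=0.78194 →hi
  mid=-2.45750 |R|=0.91144 →hi
  mid=-2.50065 |R|=0.98023 →hi
  mid=-2.52223 |R|=1.01566 →lo
  ...
  [-2.51279,-2.51262] ⇒ x*=-2.5127
Stable set (-2.5127, 0).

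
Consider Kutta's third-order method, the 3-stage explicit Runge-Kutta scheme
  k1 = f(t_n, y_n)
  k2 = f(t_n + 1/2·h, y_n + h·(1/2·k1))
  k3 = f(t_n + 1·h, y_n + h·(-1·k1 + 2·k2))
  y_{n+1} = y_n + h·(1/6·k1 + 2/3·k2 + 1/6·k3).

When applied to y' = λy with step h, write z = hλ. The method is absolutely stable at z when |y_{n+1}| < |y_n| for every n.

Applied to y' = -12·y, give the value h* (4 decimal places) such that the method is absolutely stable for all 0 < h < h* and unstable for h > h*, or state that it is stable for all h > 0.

Set f=λy, z=hλ:
  order 3, 3-stage ⇒ R(z)=1+z+z^2/2+z^3/6
  (e.g. R(-0.37)=0.69001, |R|=0.69001)

Find x<0 with |R(x)|<1.
x=-0.37: |R|=0.6900
|R(-0.9)|=0.3835 |R(-0.64)|=0.5211 |R(-0.57)|=0.5616
Bisect:
  x_lo=-3.3001 |R|=2.8449  x_hi=-0.1551 |R|=0.8563
  mid=-1.72763 |R|=0.09469 →hi
  mid=-2.51388 |R|=1.00186 →lo
  mid=-2.12076 |R|=0.46167 →hi
  mid=-2.31732 |R|=0.70632 →hi
  mid=-2.41560 |R|=0.84726 →hi
  mid=-2.46474 |R|=0.92279 →hi
  mid=-2.48931 |R|=0.96188 →hi
  mid=-2.50159 |R|=0.98176 →hi
  ...
  [-2.51292,-2.51273] ⇒ x*=-2.5127
Interval (-2.5127, 0).

(-2.5127,0); λ=-12 ⇒ h* = 0.2094.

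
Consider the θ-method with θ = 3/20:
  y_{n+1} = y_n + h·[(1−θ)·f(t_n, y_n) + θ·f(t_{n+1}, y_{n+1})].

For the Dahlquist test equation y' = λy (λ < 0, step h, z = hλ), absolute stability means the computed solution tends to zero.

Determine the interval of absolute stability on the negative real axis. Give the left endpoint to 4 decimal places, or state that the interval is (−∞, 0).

z∈(-2.8571,0).

On y'=λy, z=hλ:
  y_{n+1} = y_n + z·[17/20·y_n + 3/20·y_{n+1}] ⇒ (1 − 3/20z)y_{n+1} = (1 + 17/20z)y_n
  Hence R(z) = (1 + 17/20z)/(1 − 3/20z).

Find x<0 with |R(x)|<1.
x=-1.77: |R|=0.3987
R=−1: 1+17/20x = −1+3/20x ⇒ -7/10x=2 ⇒ x=2/(-7/10)=-2.8571
Confirm numerically:
  x=-2.708: |R|=0.92576 <1
  x=-2.269: |R|=0.69284 <1
  x=-1.955: |R|=0.51170 <1
  x=-1.324: |R|=0.10462 <1
  x=-3.409: |R|=1.25560 >1
  x=-3.338: |R|=1.22430 >1
  x=-3.165: |R|=1.14613 >1
Stable set (-2.8571, 0).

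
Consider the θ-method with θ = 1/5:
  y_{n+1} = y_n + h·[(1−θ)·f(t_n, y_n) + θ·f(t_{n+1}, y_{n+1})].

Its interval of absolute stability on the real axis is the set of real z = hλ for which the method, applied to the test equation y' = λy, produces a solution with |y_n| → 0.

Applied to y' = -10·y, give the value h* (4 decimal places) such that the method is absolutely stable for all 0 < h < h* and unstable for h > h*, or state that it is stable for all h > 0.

(-3.3333,0); λ=-10 ⇒ h* = (10/3)/10 = 0.3333.

With y'=λy (z=hλ):
  y_{n+1} = y_n + z·[4/5·y_n + 1/5·y_{n+1}] ⇒ (1 − 1/5z)y_{n+1} = (1 + 4/5z)y_n
  R(z) = (1 + 4/5z)/(1 − 1/5z).

Solve |R(x)|<1 on ℝ⁻.
x=-0.46: |R|=0.5788
R=−1: 1+4/5x = −1+1/5x ⇒ -3/5x=2 ⇒ x=2/(-3/5)=-3.3333
Confirm numerically:
  x=-2.949: |R|=0.85495 <1
  x=-2.902: |R|=0.83624 <1
  x=-1.452: |R|=0.12523 <1
  x=-3.828: |R|=1.16810 >1
  x=-3.731: |R|=1.13664 >1
So |R|<1 on (-3.3333, 0).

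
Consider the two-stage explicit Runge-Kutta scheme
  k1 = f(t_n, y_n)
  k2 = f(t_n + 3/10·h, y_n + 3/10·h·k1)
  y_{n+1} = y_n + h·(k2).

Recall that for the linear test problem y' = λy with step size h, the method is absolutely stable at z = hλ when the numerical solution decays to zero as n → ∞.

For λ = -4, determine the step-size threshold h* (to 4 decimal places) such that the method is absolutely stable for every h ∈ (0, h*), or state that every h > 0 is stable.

(-3.3333,0); λ=-4 ⇒ h* = (10/3)/4 = 0.8333.

Set f=λy, z=hλ:
  k1=λy_n ⇒ h·k1=z·y_n;  k2=λ(1+3/10z)y_n ⇒ h·k2=z(1+3/10z)y_n
  y_{n+1}/y_n = 1 + z(1+3/10z) = 1 + z + 3/10z²
  so R(z) = 1 + z + 3/10z².

Boundary: |R(x)|=1, x<0.
x=-0.41: |R|=0.6404
R=1: x+3/10x²=0 ⇒ x=−10/3=-3.3333; min R=1−1/(4·3/10)=0.1667>−1
Confirm numerically:
  x=-3.221: |R|=0.89145 <1
  x=-3.085: |R|=0.77017 <1
  x=-2.601: |R|=0.42856 <1
  x=-1.433: |R|=0.18305 <1
  x=-3.839: |R|=1.58238 >1
  x=-3.406: |R|=1.07425 >1
  x=-3.361: |R|=1.02790 >1
So |R|<1 on (-3.3333, 0).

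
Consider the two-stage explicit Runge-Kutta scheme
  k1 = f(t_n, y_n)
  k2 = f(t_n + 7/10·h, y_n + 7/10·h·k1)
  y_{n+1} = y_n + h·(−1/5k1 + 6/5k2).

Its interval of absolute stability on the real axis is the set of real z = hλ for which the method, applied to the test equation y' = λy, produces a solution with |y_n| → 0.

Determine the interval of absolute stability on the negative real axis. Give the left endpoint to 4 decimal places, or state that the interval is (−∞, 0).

(-1.1905, 0).

On y'=λy, z=hλ:
  k1=λy_n ⇒ h·k1=z·y_n;  k2=λ(1+7/10z)y_n ⇒ h·k2=z(1+7/10z)y_n
  y_{n+1}/y_n = 1 − 1/5z + 6/5z(1+7/10z) = 1 + z + 21/25z²
  so R(z) = 1 + z + 21/25z².

Solve |R(x)|<1 on ℝ⁻.
x=-1.48: |R|=1.3599
R=1: x+21/25x²=0 ⇒ x=−25/21=-1.1905; min R=1−1/(4·21/25)=0.7024>−1
Confirm numerically:
  x=-1.108: |R|=0.92324 <1
  x=-1.072: |R|=0.89331 <1
  x=-0.610: |R|=0.70256 <1
  x=-0.544: |R|=0.70459 <1
  x=-1.780: |R|=1.88146 >1
  x=-1.700: |R|=1.72760 >1
  x=-1.490: |R|=1.37488 >1
Stable set (-1.1905, 0).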